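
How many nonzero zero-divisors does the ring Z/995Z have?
Z/995Z has 202 nonzero zero-divisors

In Z/995Z each nonzero element is either a unit (gcd with 995 is 1) or a zero-divisor (gcd > 1). The number of units is φ(995): factorise 995 = 5 · 199, so φ(995) = (5 − 1) · (199 − 1) = 4 · 198 = 792. The nonzero elements number 995 − 1 = 994. Hence the nonzero zero-divisors number 994 − 792 = 202.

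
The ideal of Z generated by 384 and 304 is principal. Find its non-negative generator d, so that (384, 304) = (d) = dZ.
(384, 304) = (16); d = 16

In the PID Z, (a, b) is generated by gcd(a, b). Compute gcd(384, 304) with the extended Euclidean algorithm, tracking rows (r, s, t) with s·384 + t·304 = r:
  row A: (384, 1, 0)   [1·384 + 0·304 = 384]
  row B: (304, 0, 1)   [0·384 + 1·304 = 304]
  384 = 1·304 + 80   → row C = row A − 1·row B = (80, 1, −1)   [check: 1·384 − 1·304 = 80]
  304 = 3·80 + 64   → row D = row B − 3·row C = (64, −3, 4)   [check: −3·384 + 4·304 = 64]
  80 = 1·64 + 16   → row E = row C − 1·row D = (16, 4, −5)   [check: 4·384 − 5·304 = 16]
  64 = 4·16 + 0   → remainder 0, stop. gcd = 16 (last nonzero row E).
So gcd(384, 304) = 16, with Bézout identity 4·384 − 5·304 = 16. Containment (⊇): the Bézout identity exhibits 16 as an element of (384, 304), giving (16) ⊆ (384, 304). Containment (⊆): since 16 | 384 and 16 | 304 (384 = 16·24, 304 = 16·19), every Z-linear combination of 384 and 304 is divisible by 16, so (384, 304) ⊆ (16). Therefore (384, 304) = (16), d = 16.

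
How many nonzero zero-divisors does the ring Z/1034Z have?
In Z/1034Z each nonzero element is either a unit (gcd with 1034 is 1) or a zero-divisor (gcd > 1). The number of units is φ(1034): factorise 1034 = 2 · 11 · 47, so φ(1034) = (2 − 1) · (11 − 1) · (47 − 1) = 1 · 10 · 46 = 460. The nonzero elements number 1034 − 1 = 1033. Hence the nonzero zero-divisors number 1033 − 460 = 573.

Final answer: Z/1034Z has 573 nonzero zero-divisors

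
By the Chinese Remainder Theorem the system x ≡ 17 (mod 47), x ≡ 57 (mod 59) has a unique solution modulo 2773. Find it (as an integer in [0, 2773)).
The moduli 47, 59 are pairwise coprime, so by the CRT there is a unique solution mod 47·59 = 2773.
Solve by successive substitution. Start with x ≡ 17 (mod 47).
  Combine with x ≡ 57 (mod 59): write x = 17 + 47·t and require 17 + 47·t ≡ 57 (mod 59), i.e. 47·t ≡ 57 − 17 ≡ 40 (mod 59). Since 47^(−1) ≡ 54 (mod 59), t ≡ 54·40 ≡ 36 (mod 59). So x ≡ 17 + 47·36 = 1709 (mod 2773).
Unique solution in [0, 2773): x = 1709.

Final answer: x ≡ 1709 (mod 2773); the representative in [0, 2773) is 1709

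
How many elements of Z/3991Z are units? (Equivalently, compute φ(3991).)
Z/3991Z has φ(3991) = 3672 units

An element a ∈ Z/3991Z is a unit iff gcd(a, 3991) = 1, so the number of units is φ(3991). φ is multiplicative, with φ(p^e) = p^e − p^(e−1). Factorise 3991 = 13 · 307. Then
  φ(3991) = (13 − 1) · (307 − 1) = 12 · 306 = 3672.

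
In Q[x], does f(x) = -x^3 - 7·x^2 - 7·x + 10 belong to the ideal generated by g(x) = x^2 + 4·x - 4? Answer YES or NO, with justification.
In Q[x] the ideal (g) consists of all multiples of g, so f ∈ (g) iff g | f, i.e. iff the remainder of f on division by g is 0. Divide f by g (g is monic, so eliminate the leading term of the running remainder at each step):
  leading term -x^3: subtract (-x)·g(x) = -x^3 - 4·x^2 + 4·x, leaving -3·x^2 - 11·x + 10
  leading term -3·x^2: subtract (-3)·g(x) = -3·x^2 - 12·x + 12, leaving x - 2
The remainder r(x) = x - 2 ≠ 0 (and deg r < deg g), so g ∤ f, i.e. f ∉ (g).

Final answer: NO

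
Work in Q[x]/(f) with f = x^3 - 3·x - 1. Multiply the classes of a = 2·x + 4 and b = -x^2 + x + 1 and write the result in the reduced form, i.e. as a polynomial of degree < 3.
a · b ≡ 2 - 2·x^2 (mod f(x))

First multiply in Q[x] without reducing: a · b = -2·x^3 - 2·x^2 + 6·x + 4. Now divide by f(x) = x^3 - 3·x - 1, eliminating the leading term at each step:
  leading term -2·x^3: subtract (-2)·f(x) = -2·x^3 + 6·x + 2, leaving 2 - 2·x^2
The degree is now < 3, so this is the remainder. Hence a · b ≡ 2 - 2·x^2 in Q[x]/(f).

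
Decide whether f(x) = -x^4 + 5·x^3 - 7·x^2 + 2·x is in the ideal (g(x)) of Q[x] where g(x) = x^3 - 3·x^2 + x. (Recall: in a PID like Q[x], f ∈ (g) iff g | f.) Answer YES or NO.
YES

In Q[x] the ideal (g) consists of all multiples of g, so f ∈ (g) iff g | f, i.e. iff the remainder of f on division by g is 0. Divide f by g (g is monic, so eliminate the leading term of the running remainder at each step):
  leading term -x^4: subtract (-x)·g(x) = -x^4 + 3·x^3 - x^2, leaving 2·x^3 - 6·x^2 + 2·x
  leading term 2·x^3: subtract (2)·g(x) = 2·x^3 - 6·x^2 + 2·x, leaving 0
The remainder is 0, so f(x) = g(x) · h(x) with h(x) = 2 - x. Hence g | f, i.e. f ∈ (g).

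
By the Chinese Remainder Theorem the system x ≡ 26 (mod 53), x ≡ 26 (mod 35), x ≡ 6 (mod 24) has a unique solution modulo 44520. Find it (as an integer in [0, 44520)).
x ≡ 7446 (mod 44520); the representative in [0, 44520) is 7446

The moduli 53, 35, 24 are pairwise coprime, so by the CRT there is a unique solution mod 53·35·24 = 44520.
Solve by successive substitution. Start with x ≡ 26 (mod 53).
  Combine with x ≡ 26 (mod 35): write x = 26 + 53·t and require 26 + 53·t ≡ 26 (mod 35), i.e. 53·t ≡ 26 − 26 ≡ 0 (mod 35). Since 53^(−1) ≡ 2 (mod 35) (53 ≡ 18 (mod 35)), t ≡ 2·0 ≡ 0 (mod 35). So x ≡ 26 + 53·0 = 26 (mod 1855).
  Combine with x ≡ 6 (mod 24): write x = 26 + 1855·t and require 26 + 1855·t ≡ 6 (mod 24), i.e. 1855·t ≡ 6 − 26 ≡ 4 (mod 24). Since 1855^(−1) ≡ 7 (mod 24) (1855 ≡ 7 (mod 24)), t ≡ 7·4 ≡ 4 (mod 24). So x ≡ 26 + 1855·4 = 7446 (mod 44520).
Unique solution in [0, 44520): x = 7446.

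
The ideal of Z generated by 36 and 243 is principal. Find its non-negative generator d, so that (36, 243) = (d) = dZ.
In the PID Z, (a, b) is generated by gcd(a, b). Compute gcd(243, 36) with the extended Euclidean algorithm, tracking rows (r, s, t) with s·243 + t·36 = r:
  row A: (243, 1, 0)   [1·243 + 0·36 = 243]
  row B: (36, 0, 1)   [0·243 + 1·36 = 36]
  243 = 6·36 + 27   → row C = row A − 6·row B = (27, 1, −6)   [check: 1·243 − 6·36 = 27]
  36 = 1·27 + 9   → row D = row B − 1·row C = (9, −1, 7)   [check: −1·243 + 7·36 = 9]
  27 = 3·9 + 0   → remainder 0, stop. gcd = 9 (last nonzero row D).
So gcd(36, 243) = 9, with Bézout identity −1·243 + 7·36 = 9. Containment (⊇): the Bézout identity exhibits 9 as an element of (36, 243), giving (9) ⊆ (36, 243). Containment (⊆): since 9 | 36 and 9 | 243 (36 = 9·4, 243 = 9·27), every Z-linear combination of 36 and 243 is divisible by 9, so (36, 243) ⊆ (9). Therefore (36, 243) = (9), d = 9.

Final answer: (36, 243) = (9); d = 9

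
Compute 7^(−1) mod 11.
Apply the extended Euclidean algorithm to (11, 7), tracking rows (r, s, t) with s·11 + t·7 = r. Each division r_prev = q·r_cur + r_new produces the new row as (previous row) − q·(current row):
  row A: (11, 1, 0)   [1·11 + 0·7 = 11]
  row B: (7, 0, 1)   [0·11 + 1·7 = 7]
  11 = 1·7 + 4   → row C = row A − 1·row B = (4, 1, −1)   [check: 1·11 − 1·7 = 4]
  7 = 1·4 + 3   → row D = row B − 1·row C = (3, −1, 2)   [check: −1·11 + 2·7 = 3]
  4 = 1·3 + 1   → row E = row C − 1·row D = (1, 2, −3)   [check: 2·11 − 3·7 = 1]
  3 = 3·1 + 0   → remainder 0, stop. gcd = 1 (last nonzero row E).
The gcd is 1, so 7 is invertible mod 11. The last nonzero row gives 2·11 − 3·7 = 1, so t = −3. So 7^(−1) ≡ −3 ≡ 8 (mod 11). Verify: 7 · 8 = 56 ≡ 1 (mod 11). ✓

Final answer: 7^(−1) ≡ 8 (mod 11)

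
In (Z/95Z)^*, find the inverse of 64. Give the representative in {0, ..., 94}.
Apply the extended Euclidean algorithm to (95, 64), tracking rows (r, s, t) with s·95 + t·64 = r. Each division r_prev = q·r_cur + r_new produces the new row as (previous row) − q·(current row):
  row A: (95, 1, 0)   [1·95 + 0·64 = 95]
  row B: (64, 0, 1)   [0·95 + 1·64 = 64]
  95 = 1·64 + 31   → row C = row A − 1·row B = (31, 1, −1)   [check: 1·95 − 1·64 = 31]
  64 = 2·31 + 2   → row D = row B − 2·row C = (2, −2, 3)   [check: −2·95 + 3·64 = 2]
  31 = 15·2 + 1   → row E = row C − 15·row D = (1, 31, −46)   [check: 31·95 − 46·64 = 1]
  2 = 2·1 + 0   → remainder 0, stop. gcd = 1 (last nonzero row E).
The gcd is 1, so 64 is invertible mod 95. The last nonzero row gives 31·95 − 46·64 = 1, so t = −46. So 64^(−1) ≡ −46 ≡ 49 (mod 95). Verify: 64 · 49 = 3136 ≡ 1 (mod 95). ✓

Final answer: 64^(−1) ≡ 49 (mod 95)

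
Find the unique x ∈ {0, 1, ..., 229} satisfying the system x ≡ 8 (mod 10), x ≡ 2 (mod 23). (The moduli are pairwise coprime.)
The moduli 10, 23 are pairwise coprime, so by the CRT there is a unique solution mod 10·23 = 230.
Solve by successive substitution. Start with x ≡ 8 (mod 10).
  Combine with x ≡ 2 (mod 23): write x = 8 + 10·t and require 8 + 10·t ≡ 2 (mod 23), i.e. 10·t ≡ 2 − 8 ≡ 17 (mod 23). Since 10^(−1) ≡ 7 (mod 23), t ≡ 7·17 ≡ 4 (mod 23). So x ≡ 8 + 10·4 = 48 (mod 230).
Unique solution in [0, 230): x = 48.

Final answer: x ≡ 48 (mod 230); the representative in [0, 230) is 48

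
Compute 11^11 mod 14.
9

Use repeated squaring. Binary(11) = 1011. Walk through the bits of the exponent 11 left-to-right: at each bit after the leading one, square the running value, then multiply by 11 if the bit is 1 (always reducing mod 14):
  bit 1 = 1 (leading): start with 11.
  bit 2 = 0: square 11^2 = 121 ≡ 9 (mod 14).
  bit 3 = 1: square 9^2 = 81 ≡ 11; bit is 1, so multiply 11·11 = 121 ≡ 9 (mod 14).
  bit 4 = 1: square 9^2 = 81 ≡ 11; bit is 1, so multiply 11·11 = 121 ≡ 9 (mod 14).
Final value: 11^11 ≡ 9 (mod 14).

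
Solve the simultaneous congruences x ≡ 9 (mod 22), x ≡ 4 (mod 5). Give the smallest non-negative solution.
The moduli 22, 5 are pairwise coprime, so by the CRT there is a unique solution mod 22·5 = 110.
Solve by successive substitution. Start with x ≡ 9 (mod 22).
  Combine with x ≡ 4 (mod 5): write x = 9 + 22·t and require 9 + 22·t ≡ 4 (mod 5), i.e. 22·t ≡ 4 − 9 ≡ 0 (mod 5). Since 22^(−1) ≡ 3 (mod 5) (22 ≡ 2 (mod 5)), t ≡ 3·0 ≡ 0 (mod 5). So x ≡ 9 + 22·0 = 9 (mod 110).
Unique solution in [0, 110): x = 9.

Final answer: x ≡ 9 (mod 110); the representative in [0, 110) is 9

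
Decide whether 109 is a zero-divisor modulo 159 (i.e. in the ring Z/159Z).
gcd(109, 159) = 1, so 109 is a unit in Z/159Z (it has a multiplicative inverse). A unit cannot be a zero-divisor: if 109·b ≡ 0 then multiplying both sides by 109^(−1) gives b ≡ 0. So 109 is not a zero-divisor.

Final answer: NO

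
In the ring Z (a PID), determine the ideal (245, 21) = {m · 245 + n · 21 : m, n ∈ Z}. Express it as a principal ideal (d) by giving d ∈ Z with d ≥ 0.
(245, 21) = (7); d = 7

In the PID Z, (a, b) is generated by gcd(a, b). Compute gcd(245, 21) with the extended Euclidean algorithm, tracking rows (r, s, t) with s·245 + t·21 = r:
  row A: (245, 1, 0)   [1·245 + 0·21 = 245]
  row B: (21, 0, 1)   [0·245 + 1·21 = 21]
  245 = 11·21 + 14   → row C = row A − 11·row B = (14, 1, −11)   [check: 1·245 − 11·21 = 14]
  21 = 1·14 + 7   → row D = row B − 1·row C = (7, −1, 12)   [check: −1·245 + 12·21 = 7]
  14 = 2·7 + 0   → remainder 0, stop. gcd = 7 (last nonzero row D).
So gcd(245, 21) = 7, with Bézout identity −1·245 + 12·21 = 7. Containment (⊇): the Bézout identity exhibits 7 as an element of (245, 21), giving (7) ⊆ (245, 21). Containment (⊆): since 7 | 245 and 7 | 21 (245 = 7·35, 21 = 7·3), every Z-linear combination of 245 and 21 is divisible by 7, so (245, 21) ⊆ (7). Therefore (245, 21) = (7), d = 7.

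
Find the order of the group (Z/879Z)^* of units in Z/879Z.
|(Z/879Z)^*| = 584

(Z/879Z)^* consists of the classes a with gcd(a, 879) = 1, so its order is φ(879). φ is multiplicative, with φ(p^e) = p^e − p^(e−1). Factorise 879 = 3 · 293. Then
  φ(879) = (3 − 1) · (293 − 1) = 2 · 292 = 584.
Thus |(Z/879Z)^*| = 584.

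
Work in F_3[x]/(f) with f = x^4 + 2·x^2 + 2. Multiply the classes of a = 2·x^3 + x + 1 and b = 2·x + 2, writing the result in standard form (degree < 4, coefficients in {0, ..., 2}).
a · b ≡ x^3 + x (mod f(x))

Multiply as integer polynomials: a · b = 4·x^4 + 4·x^3 + 2·x^2 + 4·x + 2. Reducing coefficients mod 3: a · b ≡ x^4 + x^3 + 2·x^2 + x + 2. Now divide by f(x) = x^4 + 2·x^2 + 2 in F_3[x], eliminating the leading term at each step:
  leading term x^4: subtract (1)·f(x) = x^4 + 2·x^2 + 2, leaving x^3 + x (coefficients mod 3)
The degree is now < 4, so this is the remainder. Hence a · b ≡ x^3 + x in F_3[x]/(f).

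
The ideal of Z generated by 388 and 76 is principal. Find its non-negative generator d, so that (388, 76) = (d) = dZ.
(388, 76) = (4); d = 4

In the PID Z, (a, b) is generated by gcd(a, b). Compute gcd(388, 76) with the extended Euclidean algorithm, tracking rows (r, s, t) with s·388 + t·76 = r:
  row A: (388, 1, 0)   [1·388 + 0·76 = 388]
  row B: (76, 0, 1)   [0·388 + 1·76 = 76]
  388 = 5·76 + 8   → row C = row A − 5·row B = (8, 1, −5)   [check: 1·388 − 5·76 = 8]
  76 = 9·8 + 4   → row D = row B − 9·row C = (4, −9, 46)   [check: −9·388 + 46·76 = 4]
  8 = 2·4 + 0   → remainder 0, stop. gcd = 4 (last nonzero row D).
So gcd(388, 76) = 4, with Bézout identity −9·388 + 46·76 = 4. Containment (⊇): the Bézout identity exhibits 4 as an element of (388, 76), giving (4) ⊆ (388, 76). Containment (⊆): since 4 | 388 and 4 | 76 (388 = 4·97, 76 = 4·19), every Z-linear combination of 388 and 76 is divisible by 4, so (388, 76) ⊆ (4). Therefore (388, 76) = (4), d = 4.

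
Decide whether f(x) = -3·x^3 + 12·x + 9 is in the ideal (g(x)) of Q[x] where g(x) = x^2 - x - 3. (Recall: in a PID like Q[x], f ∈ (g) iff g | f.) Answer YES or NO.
YES

In Q[x] the ideal (g) consists of all multiples of g, so f ∈ (g) iff g | f, i.e. iff the remainder of f on division by g is 0. Divide f by g (g is monic, so eliminate the leading term of the running remainder at each step):
  leading term -3·x^3: subtract (-3·x)·g(x) = -3·x^3 + 3·x^2 + 9·x, leaving -3·x^2 + 3·x + 9
  leading term -3·x^2: subtract (-3)·g(x) = -3·x^2 + 3·x + 9, leaving 0
The remainder is 0, so f(x) = g(x) · h(x) with h(x) = -3·x - 3. Hence g | f, i.e. f ∈ (g).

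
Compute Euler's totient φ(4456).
φ is multiplicative, with φ(p^e) = p^e − p^(e−1). Factorise 4456 = 2^3 · 557. Then
  φ(4456) = (2^3 − 2^2) · (557 − 1) = 4 · 556 = 2224.

Final answer: φ(4456) = 2224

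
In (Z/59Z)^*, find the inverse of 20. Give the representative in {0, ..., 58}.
20^(−1) ≡ 3 (mod 59)

Apply the extended Euclidean algorithm to (59, 20), tracking rows (r, s, t) with s·59 + t·20 = r. Each division r_prev = q·r_cur + r_new produces the new row as (previous row) − q·(current row):
  row A: (59, 1, 0)   [1·59 + 0·20 = 59]
  row B: (20, 0, 1)   [0·59 + 1·20 = 20]
  59 = 2·20 + 19   → row C = row A − 2·row B = (19, 1, −2)   [check: 1·59 − 2·20 = 19]
  20 = 1·19 + 1   → row D = row B − 1·row C = (1, −1, 3)   [check: −1·59 + 3·20 = 1]
  19 = 19·1 + 0   → remainder 0, stop. gcd = 1 (last nonzero row D).
The gcd is 1, so 20 is invertible mod 59. The last nonzero row gives −1·59 + 3·20 = 1, so t = 3. So 20^(−1) ≡ 3 (mod 59). Verify: 20 · 3 = 60 ≡ 1 (mod 59). ✓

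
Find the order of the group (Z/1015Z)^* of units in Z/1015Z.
|(Z/1015Z)^*| = 672

(Z/1015Z)^* consists of the classes a with gcd(a, 1015) = 1, so its order is φ(1015). φ is multiplicative, with φ(p^e) = p^e − p^(e−1). Factorise 1015 = 5 · 7 · 29. Then
  φ(1015) = (5 − 1) · (7 − 1) · (29 − 1) = 4 · 6 · 28 = 672.
Thus |(Z/1015Z)^*| = 672.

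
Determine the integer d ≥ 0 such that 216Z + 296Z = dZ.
In the PID Z, (a, b) is generated by gcd(a, b). Compute gcd(296, 216) with the extended Euclidean algorithm, tracking rows (r, s, t) with s·296 + t·216 = r:
  row A: (296, 1, 0)   [1·296 + 0·216 = 296]
  row B: (216, 0, 1)   [0·296 + 1·216 = 216]
  296 = 1·216 + 80   → row C = row A − 1·row B = (80, 1, −1)   [check: 1·296 − 1·216 = 80]
  216 = 2·80 + 56   → row D = row B − 2·row C = (56, −2, 3)   [check: −2·296 + 3·216 = 56]
  80 = 1·56 + 24   → row E = row C − 1·row D = (24, 3, −4)   [check: 3·296 − 4·216 = 24]
  56 = 2·24 + 8   → row F = row D − 2·row E = (8, −8, 11)   [check: −8·296 + 11·216 = 8]
  24 = 3·8 + 0   → remainder 0, stop. gcd = 8 (last nonzero row F).
So gcd(216, 296) = 8, with Bézout identity −8·296 + 11·216 = 8. Containment (⊇): the Bézout identity exhibits 8 as an element of (216, 296), giving (8) ⊆ (216, 296). Containment (⊆): since 8 | 216 and 8 | 296 (216 = 8·27, 296 = 8·37), every Z-linear combination of 216 and 296 is divisible by 8, so (216, 296) ⊆ (8). Therefore (216, 296) = (8), d = 8.

Final answer: (216, 296) = (8); d = 8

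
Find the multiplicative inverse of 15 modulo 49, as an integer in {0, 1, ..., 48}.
15^(−1) ≡ 36 (mod 49)

Apply the extended Euclidean algorithm to (49, 15), tracking rows (r, s, t) with s·49 + t·15 = r. Each division r_prev = q·r_cur + r_new produces the new row as (previous row) − q·(current row):
  row A: (49, 1, 0)   [1·49 + 0·15 = 49]
  row B: (15, 0, 1)   [0·49 + 1·15 = 15]
  49 = 3·15 + 4   → row C = row A − 3·row B = (4, 1, −3)   [check: 1·49 − 3·15 = 4]
  15 = 3·4 + 3   → row D = row B − 3·row C = (3, −3, 10)   [check: −3·49 + 10·15 = 3]
  4 = 1·3 + 1   → row E = row C − 1·row D = (1, 4, −13)   [check: 4·49 − 13·15 = 1]
  3 = 3·1 + 0   → remainder 0, stop. gcd = 1 (last nonzero row E).
The gcd is 1, so 15 is invertible mod 49. The last nonzero row gives 4·49 − 13·15 = 1, so t = −13. So 15^(−1) ≡ −13 ≡ 36 (mod 49). Verify: 15 · 36 = 540 ≡ 1 (mod 49). ✓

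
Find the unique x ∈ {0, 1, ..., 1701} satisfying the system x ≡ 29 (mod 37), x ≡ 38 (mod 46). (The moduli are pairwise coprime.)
x ≡ 1694 (mod 1702); the representative in [0, 1702) is 1694

The moduli 37, 46 are pairwise coprime, so by the CRT there is a unique solution mod 37·46 = 1702.
Solve by successive substitution. Start with x ≡ 29 (mod 37).
  Combine with x ≡ 38 (mod 46): write x = 29 + 37·t and require 29 + 37·t ≡ 38 (mod 46), i.e. 37·t ≡ 38 − 29 ≡ 9 (mod 46). Since 37^(−1) ≡ 5 (mod 46), t ≡ 5·9 ≡ 45 (mod 46). So x ≡ 29 + 37·45 = 1694 (mod 1702).
Unique solution in [0, 1702): x = 1694.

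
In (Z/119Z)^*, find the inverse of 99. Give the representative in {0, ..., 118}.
Apply the extended Euclidean algorithm to (119, 99), tracking rows (r, s, t) with s·119 + t·99 = r. Each division r_prev = q·r_cur + r_new produces the new row as (previous row) − q·(current row):
  row A: (119, 1, 0)   [1·119 + 0·99 = 119]
  row B: (99, 0, 1)   [0·119 + 1·99 = 99]
  119 = 1·99 + 20   → row C = row A − 1·row B = (20, 1, −1)   [check: 1·119 − 1·99 = 20]
  99 = 4·20 + 19   → row D = row B − 4·row C = (19, −4, 5)   [check: −4·119 + 5·99 = 19]
  20 = 1·19 + 1   → row E = row C − 1·row D = (1, 5, −6)   [check: 5·119 − 6·99 = 1]
  19 = 19·1 + 0   → remainder 0, stop. gcd = 1 (last nonzero row E).
The gcd is 1, so 99 is invertible mod 119. The last nonzero row gives 5·119 − 6·99 = 1, so t = −6. So 99^(−1) ≡ −6 ≡ 113 (mod 119). Verify: 99 · 113 = 11187 ≡ 1 (mod 119). ✓

Final answer: 99^(−1) ≡ 113 (mod 119)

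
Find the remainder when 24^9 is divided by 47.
28

Use repeated squaring. Binary(9) = 1001. Walk through the bits of the exponent 9 left-to-right: at each bit after the leading one, square the running value, then multiply by 24 if the bit is 1 (always reducing mod 47):
  bit 1 = 1 (leading): start with 24.
  bit 2 = 0: square 24^2 = 576 ≡ 12 (mod 47).
  bit 3 = 0: square 12^2 = 144 ≡ 3 (mod 47).
  bit 4 = 1: square 3^2 = 9; bit is 1, so multiply 9·24 = 216 ≡ 28 (mod 47).
Final value: 24^9 ≡ 28 (mod 47).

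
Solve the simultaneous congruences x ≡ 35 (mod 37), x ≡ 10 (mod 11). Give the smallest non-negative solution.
The moduli 37, 11 are pairwise coprime, so by the CRT there is a unique solution mod 37·11 = 407.
Solve by successive substitution. Start with x ≡ 35 (mod 37).
  Combine with x ≡ 10 (mod 11): write x = 35 + 37·t and require 35 + 37·t ≡ 10 (mod 11), i.e. 37·t ≡ 10 − 35 ≡ 8 (mod 11). Since 37^(−1) ≡ 3 (mod 11) (37 ≡ 4 (mod 11)), t ≡ 3·8 ≡ 2 (mod 11). So x ≡ 35 + 37·2 = 109 (mod 407).
Unique solution in [0, 407): x = 109.

Final answer: x ≡ 109 (mod 407); the representative in [0, 407) is 109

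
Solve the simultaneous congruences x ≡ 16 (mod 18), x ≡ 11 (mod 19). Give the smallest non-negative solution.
x ≡ 106 (mod 342); the representative in [0, 342) is 106

The moduli 18, 19 are pairwise coprime, so by the CRT there is a unique solution mod 18·19 = 342.
Solve by successive substitution. Start with x ≡ 16 (mod 18).
  Combine with x ≡ 11 (mod 19): write x = 16 + 18·t and require 16 + 18·t ≡ 11 (mod 19), i.e. 18·t ≡ 11 − 16 ≡ 14 (mod 19). Since 18^(−1) ≡ 18 (mod 19), t ≡ 18·14 ≡ 5 (mod 19). So x ≡ 16 + 18·5 = 106 (mod 342).
Unique solution in [0, 342): x = 106.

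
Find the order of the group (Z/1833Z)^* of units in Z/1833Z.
(Z/1833Z)^* consists of the classes a with gcd(a, 1833) = 1, so its order is φ(1833). φ is multiplicative, with φ(p^e) = p^e − p^(e−1). Factorise 1833 = 3 · 13 · 47. Then
  φ(1833) = (3 − 1) · (13 − 1) · (47 − 1) = 2 · 12 · 46 = 1104.
Thus |(Z/1833Z)^*| = 1104.

Final answer: |(Z/1833Z)^*| = 1104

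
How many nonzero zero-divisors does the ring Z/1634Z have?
In Z/1634Z each nonzero element is either a unit (gcd with 1634 is 1) or a zero-divisor (gcd > 1). The number of units is φ(1634): factorise 1634 = 2 · 19 · 43, so φ(1634) = (2 − 1) · (19 − 1) · (43 − 1) = 1 · 18 · 42 = 756. The nonzero elements number 1634 − 1 = 1633. Hence the nonzero zero-divisors number 1633 − 756 = 877.

Final answer: Z/1634Z has 877 nonzero zero-divisors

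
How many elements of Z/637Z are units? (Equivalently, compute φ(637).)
Z/637Z has φ(637) = 504 units

An element a ∈ Z/637Z is a unit iff gcd(a, 637) = 1, so the number of units is φ(637). φ is multiplicative, with φ(p^e) = p^e − p^(e−1). Factorise 637 = 7^2 · 13. Then
  φ(637) = (7^2 − 7^1) · (13 − 1) = 42 · 12 = 504.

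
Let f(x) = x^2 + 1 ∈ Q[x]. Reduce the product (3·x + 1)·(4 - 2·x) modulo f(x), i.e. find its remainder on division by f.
a · b ≡ 10·x + 10 (mod f(x))

First multiply in Q[x] without reducing: a · b = -6·x^2 + 10·x + 4. Now divide by f(x) = x^2 + 1, eliminating the leading term at each step:
  leading term -6·x^2: subtract (-6)·f(x) = -6·x^2 - 6, leaving 10·x + 10
The degree is now < 2, so this is the remainder. Hence a · b ≡ 10·x + 10 in Q[x]/(f).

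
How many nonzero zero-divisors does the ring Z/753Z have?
In Z/753Z each nonzero element is either a unit (gcd with 753 is 1) or a zero-divisor (gcd > 1). The number of units is φ(753): factorise 753 = 3 · 251, so φ(753) = (3 − 1) · (251 − 1) = 2 · 250 = 500. The nonzero elements number 753 − 1 = 752. Hence the nonzero zero-divisors number 752 − 500 = 252.

Final answer: Z/753Z has 252 nonzero zero-divisors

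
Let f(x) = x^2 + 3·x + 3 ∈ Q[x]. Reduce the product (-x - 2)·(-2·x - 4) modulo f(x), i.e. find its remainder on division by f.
a · b ≡ 2·x + 2 (mod f(x))

First multiply in Q[x] without reducing: a · b = 2·x^2 + 8·x + 8. Now divide by f(x) = x^2 + 3·x + 3, eliminating the leading term at each step:
  leading term 2·x^2: subtract (2)·f(x) = 2·x^2 + 6·x + 6, leaving 2·x + 2
The degree is now < 2, so this is the remainder. Hence a · b ≡ 2·x + 2 in Q[x]/(f).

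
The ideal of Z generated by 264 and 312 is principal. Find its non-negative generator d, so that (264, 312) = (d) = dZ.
(264, 312) = (24); d = 24

In the PID Z, (a, b) is generated by gcd(a, b). Compute gcd(312, 264) with the extended Euclidean algorithm, tracking rows (r, s, t) with s·312 + t·264 = r:
  row A: (312, 1, 0)   [1·312 + 0·264 = 312]
  row B: (264, 0, 1)   [0·312 + 1·264 = 264]
  312 = 1·264 + 48   → row C = row A − 1·row B = (48, 1, −1)   [check: 1·312 − 1·264 = 48]
  264 = 5·48 + 24   → row D = row B − 5·row C = (24, −5, 6)   [check: −5·312 + 6·264 = 24]
  48 = 2·24 + 0   → remainder 0, stop. gcd = 24 (last nonzero row D).
So gcd(264, 312) = 24, with Bézout identity −5·312 + 6·264 = 24. Containment (⊇): the Bézout identity exhibits 24 as an element of (264, 312), giving (24) ⊆ (264, 312). Containment (⊆): since 24 | 264 and 24 | 312 (264 = 24·11, 312 = 24·13), every Z-linear combination of 264 and 312 is divisible by 24, so (264, 312) ⊆ (24). Therefore (264, 312) = (24), d = 24.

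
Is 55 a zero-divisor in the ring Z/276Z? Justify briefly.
NO

gcd(55, 276) = 1, so 55 is a unit in Z/276Z (it has a multiplicative inverse). A unit cannot be a zero-divisor: if 55·b ≡ 0 then multiplying both sides by 55^(−1) gives b ≡ 0. So 55 is not a zero-divisor.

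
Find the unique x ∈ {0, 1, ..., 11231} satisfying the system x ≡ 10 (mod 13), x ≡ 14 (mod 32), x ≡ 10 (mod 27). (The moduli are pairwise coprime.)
x ≡ 9838 (mod 11232); the representative in [0, 11232) is 9838

The moduli 13, 32, 27 are pairwise coprime, so by the CRT there is a unique solution mod 13·32·27 = 11232.
Solve by successive substitution. Start with x ≡ 10 (mod 13).
  Combine with x ≡ 14 (mod 32): write x = 10 + 13·t and require 10 + 13·t ≡ 14 (mod 32), i.e. 13·t ≡ 14 − 10 ≡ 4 (mod 32). Since 13^(−1) ≡ 5 (mod 32), t ≡ 5·4 ≡ 20 (mod 32). So x ≡ 10 + 13·20 = 270 (mod 416).
  Combine with x ≡ 10 (mod 27): write x = 270 + 416·t and require 270 + 416·t ≡ 10 (mod 27), i.e. 416·t ≡ 10 − 270 ≡ 10 (mod 27). Since 416^(−1) ≡ 5 (mod 27) (416 ≡ 11 (mod 27)), t ≡ 5·10 ≡ 23 (mod 27). So x ≡ 270 + 416·23 = 9838 (mod 11232).
Unique solution in [0, 11232): x = 9838.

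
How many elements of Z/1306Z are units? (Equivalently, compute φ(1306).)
Z/1306Z has φ(1306) = 652 units

An element a ∈ Z/1306Z is a unit iff gcd(a, 1306) = 1, so the number of units is φ(1306). φ is multiplicative, with φ(p^e) = p^e − p^(e−1). Factorise 1306 = 2 · 653. Then
  φ(1306) = (2 − 1) · (653 − 1) = 1 · 652 = 652.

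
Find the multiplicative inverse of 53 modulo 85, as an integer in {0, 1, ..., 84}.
Apply the extended Euclidean algorithm to (85, 53), tracking rows (r, s, t) with s·85 + t·53 = r. Each division r_prev = q·r_cur + r_new produces the new row as (previous row) − q·(current row):
  row A: (85, 1, 0)   [1·85 + 0·53 = 85]
  row B: (53, 0, 1)   [0·85 + 1·53 = 53]
  85 = 1·53 + 32   → row C = row A − 1·row B = (32, 1, −1)   [check: 1·85 − 1·53 = 32]
  53 = 1·32 + 21   → row D = row B − 1·row C = (21, −1, 2)   [check: −1·85 + 2·53 = 21]
  32 = 1·21 + 11   → row E = row C − 1·row D = (11, 2, −3)   [check: 2·85 − 3·53 = 11]
  21 = 1·11 + 10   → row F = row D − 1·row E = (10, −3, 5)   [check: −3·85 + 5·53 = 10]
  11 = 1·10 + 1   → row G = row E − 1·row F = (1, 5, −8)   [check: 5·85 − 8·53 = 1]
  10 = 10·1 + 0   → remainder 0, stop. gcd = 1 (last nonzero row G).
The gcd is 1, so 53 is invertible mod 85. The last nonzero row gives 5·85 − 8·53 = 1, so t = −8. So 53^(−1) ≡ −8 ≡ 77 (mod 85). Verify: 53 · 77 = 4081 ≡ 1 (mod 85). ✓

Final answer: 53^(−1) ≡ 77 (mod 85)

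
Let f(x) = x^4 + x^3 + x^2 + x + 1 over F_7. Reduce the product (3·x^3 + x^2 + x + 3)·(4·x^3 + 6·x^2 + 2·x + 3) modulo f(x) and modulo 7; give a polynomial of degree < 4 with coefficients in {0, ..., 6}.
a · b ≡ 6·x^3 + 5·x + 1 (mod f(x))

Multiply as integer polynomials: a · b = 12·x^6 + 22·x^5 + 16·x^4 + 29·x^3 + 23·x^2 + 9·x + 9. Reducing coefficients mod 7: a · b ≡ 5·x^6 + x^5 + 2·x^4 + x^3 + 2·x^2 + 2·x + 2. Now divide by f(x) = x^4 + x^3 + x^2 + x + 1 in F_7[x], eliminating the leading term at each step:
  leading term 5·x^6: subtract (5·x^2)·f(x) = 5·x^6 + 5·x^5 + 5·x^4 + 5·x^3 + 5·x^2, leaving 3·x^5 + 4·x^4 + 3·x^3 + 4·x^2 + 2·x + 2 (coefficients mod 7)
  leading term 3·x^5: subtract (3·x)·f(x) = 3·x^5 + 3·x^4 + 3·x^3 + 3·x^2 + 3·x, leaving x^4 + x^2 + 6·x + 2 (coefficients mod 7)
  leading term x^4: subtract (1)·f(x) = x^4 + x^3 + x^2 + x + 1, leaving 6·x^3 + 5·x + 1 (coefficients mod 7)
The degree is now < 4, so this is the remainder. Hence a · b ≡ 6·x^3 + 5·x + 1 in F_7[x]/(f).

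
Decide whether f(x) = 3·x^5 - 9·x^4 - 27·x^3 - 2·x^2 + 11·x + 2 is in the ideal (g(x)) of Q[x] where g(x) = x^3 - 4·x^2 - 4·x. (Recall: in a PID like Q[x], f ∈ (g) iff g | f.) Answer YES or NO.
NO

In Q[x] the ideal (g) consists of all multiples of g, so f ∈ (g) iff g | f, i.e. iff the remainder of f on division by g is 0. Divide f by g (g is monic, so eliminate the leading term of the running remainder at each step):
  leading term 3·x^5: subtract (3·x^2)·g(x) = 3·x^5 - 12·x^4 - 12·x^3, leaving 3·x^4 - 15·x^3 - 2·x^2 + 11·x + 2
  leading term 3·x^4: subtract (3·x)·g(x) = 3·x^4 - 12·x^3 - 12·x^2, leaving -3·x^3 + 10·x^2 + 11·x + 2
  leading term -3·x^3: subtract (-3)·g(x) = -3·x^3 + 12·x^2 + 12·x, leaving -2·x^2 - x + 2
The remainder r(x) = -2·x^2 - x + 2 ≠ 0 (and deg r < deg g), so g ∤ f, i.e. f ∉ (g).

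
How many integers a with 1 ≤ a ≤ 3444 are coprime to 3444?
The number of a ∈ {1, ..., 3444} with gcd(a, 3444) = 1 is by definition Euler's totient φ(3444). φ is multiplicative, with φ(p^e) = p^e − p^(e−1). Factorise 3444 = 2^2 · 3 · 7 · 41. Then
  φ(3444) = (2^2 − 2^1) · (3 − 1) · (7 − 1) · (41 − 1) = 2 · 2 · 6 · 40 = 960.
So there are 960 such integers.

Final answer: 960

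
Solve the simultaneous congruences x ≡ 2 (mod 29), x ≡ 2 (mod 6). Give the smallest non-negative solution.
The moduli 29, 6 are pairwise coprime, so by the CRT there is a unique solution mod 29·6 = 174.
Solve by successive substitution. Start with x ≡ 2 (mod 29).
  Combine with x ≡ 2 (mod 6): write x = 2 + 29·t and require 2 + 29·t ≡ 2 (mod 6), i.e. 29·t ≡ 2 − 2 ≡ 0 (mod 6). Since 29^(−1) ≡ 5 (mod 6) (29 ≡ 5 (mod 6)), t ≡ 5·0 ≡ 0 (mod 6). So x ≡ 2 + 29·0 = 2 (mod 174).
Unique solution in [0, 174): x = 2.

Final answer: x ≡ 2 (mod 174); the representative in [0, 174) is 2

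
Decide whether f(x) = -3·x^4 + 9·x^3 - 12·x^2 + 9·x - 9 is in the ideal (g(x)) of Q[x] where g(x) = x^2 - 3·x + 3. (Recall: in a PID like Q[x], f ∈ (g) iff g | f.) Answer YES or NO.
YES

In Q[x] the ideal (g) consists of all multiples of g, so f ∈ (g) iff g | f, i.e. iff the remainder of f on division by g is 0. Divide f by g (g is monic, so eliminate the leading term of the running remainder at each step):
  leading term -3·x^4: subtract (-3·x^2)·g(x) = -3·x^4 + 9·x^3 - 9·x^2, leaving -3·x^2 + 9·x - 9
  leading term -3·x^2: subtract (-3)·g(x) = -3·x^2 + 9·x - 9, leaving 0
The remainder is 0, so f(x) = g(x) · h(x) with h(x) = -3·x^2 - 3. Hence g | f, i.e. f ∈ (g).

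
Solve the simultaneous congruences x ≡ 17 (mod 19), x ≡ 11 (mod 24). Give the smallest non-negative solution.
The moduli 19, 24 are pairwise coprime, so by the CRT there is a unique solution mod 19·24 = 456.
Solve by successive substitution. Start with x ≡ 17 (mod 19).
  Combine with x ≡ 11 (mod 24): write x = 17 + 19·t and require 17 + 19·t ≡ 11 (mod 24), i.e. 19·t ≡ 11 − 17 ≡ 18 (mod 24). Since 19^(−1) ≡ 19 (mod 24), t ≡ 19·18 ≡ 6 (mod 24). So x ≡ 17 + 19·6 = 131 (mod 456).
Unique solution in [0, 456): x = 131.

Final answer: x ≡ 131 (mod 456); the representative in [0, 456) is 131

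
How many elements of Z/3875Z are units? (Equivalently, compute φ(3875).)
An element a ∈ Z/3875Z is a unit iff gcd(a, 3875) = 1, so the number of units is φ(3875). φ is multiplicative, with φ(p^e) = p^e − p^(e−1). Factorise 3875 = 5^3 · 31. Then
  φ(3875) = (5^3 − 5^2) · (31 − 1) = 100 · 30 = 3000.

Final answer: Z/3875Z has φ(3875) = 3000 units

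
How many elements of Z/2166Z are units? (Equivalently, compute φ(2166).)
An element a ∈ Z/2166Z is a unit iff gcd(a, 2166) = 1, so the number of units is φ(2166). φ is multiplicative, with φ(p^e) = p^e − p^(e−1). Factorise 2166 = 2 · 3 · 19^2. Then
  φ(2166) = (2 − 1) · (3 − 1) · (19^2 − 19^1) = 1 · 2 · 342 = 684.

Final answer: Z/2166Z has φ(2166) = 684 units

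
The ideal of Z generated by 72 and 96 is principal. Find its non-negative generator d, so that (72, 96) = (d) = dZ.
(72, 96) = (24); d = 24

In the PID Z, (a, b) is generated by gcd(a, b). Compute gcd(96, 72) with the extended Euclidean algorithm, tracking rows (r, s, t) with s·96 + t·72 = r:
  row A: (96, 1, 0)   [1·96 + 0·72 = 96]
  row B: (72, 0, 1)   [0·96 + 1·72 = 72]
  96 = 1·72 + 24   → row C = row A − 1·row B = (24, 1, −1)   [check: 1·96 − 1·72 = 24]
  72 = 3·24 + 0   → remainder 0, stop. gcd = 24 (last nonzero row C).
So gcd(72, 96) = 24, with Bézout identity 1·96 − 1·72 = 24. Containment (⊇): the Bézout identity exhibits 24 as an element of (72, 96), giving (24) ⊆ (72, 96). Containment (⊆): since 24 | 72 and 24 | 96 (72 = 24·3, 96 = 24·4), every Z-linear combination of 72 and 96 is divisible by 24, so (72, 96) ⊆ (24). Therefore (72, 96) = (24), d = 24.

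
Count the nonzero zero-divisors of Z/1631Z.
Z/1631Z has 238 nonzero zero-divisors

In Z/1631Z each nonzero element is either a unit (gcd with 1631 is 1) or a zero-divisor (gcd > 1). The number of units is φ(1631): factorise 1631 = 7 · 233, so φ(1631) = (7 − 1) · (233 − 1) = 6 · 232 = 1392. The nonzero elements number 1631 − 1 = 1630. Hence the nonzero zero-divisors number 1630 − 1392 = 238.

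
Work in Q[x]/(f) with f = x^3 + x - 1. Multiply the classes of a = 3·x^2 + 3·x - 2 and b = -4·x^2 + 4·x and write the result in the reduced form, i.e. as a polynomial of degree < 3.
First multiply in Q[x] without reducing: a · b = -12·x^4 + 20·x^2 - 8·x. Now divide by f(x) = x^3 + x - 1, eliminating the leading term at each step:
  leading term -12·x^4: subtract (-12·x)·f(x) = -12·x^4 - 12·x^2 + 12·x, leaving 32·x^2 - 20·x
The degree is now < 3, so this is the remainder. Hence a · b ≡ 32·x^2 - 20·x in Q[x]/(f).

Final answer: a · b ≡ 32·x^2 - 20·x (mod f(x))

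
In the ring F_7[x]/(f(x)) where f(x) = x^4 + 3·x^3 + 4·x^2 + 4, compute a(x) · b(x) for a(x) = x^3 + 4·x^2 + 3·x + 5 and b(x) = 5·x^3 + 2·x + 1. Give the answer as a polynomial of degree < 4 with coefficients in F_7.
Multiply as integer polynomials: a · b = 5·x^6 + 20·x^5 + 17·x^4 + 34·x^3 + 10·x^2 + 13·x + 5. Reducing coefficients mod 7: a · b ≡ 5·x^6 + 6·x^5 + 3·x^4 + 6·x^3 + 3·x^2 + 6·x + 5. Now divide by f(x) = x^4 + 3·x^3 + 4·x^2 + 4 in F_7[x], eliminating the leading term at each step:
  leading term 5·x^6: subtract (5·x^2)·f(x) = 5·x^6 + x^5 + 6·x^4 + 6·x^2, leaving 5·x^5 + 4·x^4 + 6·x^3 + 4·x^2 + 6·x + 5 (coefficients mod 7)
  leading term 5·x^5: subtract (5·x)·f(x) = 5·x^5 + x^4 + 6·x^3 + 6·x, leaving 3·x^4 + 4·x^2 + 5 (coefficients mod 7)
  leading term 3·x^4: subtract (3)·f(x) = 3·x^4 + 2·x^3 + 5·x^2 + 5, leaving 5·x^3 + 6·x^2 (coefficients mod 7)
The degree is now < 4, so this is the remainder. Hence a · b ≡ 5·x^3 + 6·x^2 in F_7[x]/(f).

Final answer: a · b ≡ 5·x^3 + 6·x^2 (mod f(x))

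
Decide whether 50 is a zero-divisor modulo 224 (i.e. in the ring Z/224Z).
YES

gcd(50, 224) = 2 > 1, so 50 is not a unit in Z/224Z. In Z/nZ every nonzero non-unit is a zero-divisor: explicitly, take b = 224/gcd = 112 ≠ 0 (mod 224); then 50·112 = 5600 = 25·224, i.e. 50·112 ≡ 0 (mod 224). So 50 is a zero-divisor.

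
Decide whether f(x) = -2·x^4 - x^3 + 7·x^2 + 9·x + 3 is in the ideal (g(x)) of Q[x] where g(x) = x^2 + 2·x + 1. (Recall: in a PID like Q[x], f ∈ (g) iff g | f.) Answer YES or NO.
In Q[x] the ideal (g) consists of all multiples of g, so f ∈ (g) iff g | f, i.e. iff the remainder of f on division by g is 0. Divide f by g (g is monic, so eliminate the leading term of the running remainder at each step):
  leading term -2·x^4: subtract (-2·x^2)·g(x) = -2·x^4 - 4·x^3 - 2·x^2, leaving 3·x^3 + 9·x^2 + 9·x + 3
  leading term 3·x^3: subtract (3·x)·g(x) = 3·x^3 + 6·x^2 + 3·x, leaving 3·x^2 + 6·x + 3
  leading term 3·x^2: subtract (3)·g(x) = 3·x^2 + 6·x + 3, leaving 0
The remainder is 0, so f(x) = g(x) · h(x) with h(x) = -2·x^2 + 3·x + 3. Hence g | f, i.e. f ∈ (g).

Final answer: YES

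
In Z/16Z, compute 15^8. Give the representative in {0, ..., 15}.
Use repeated squaring. Binary(8) = 1000. Walk through the bits of the exponent 8 left-to-right: at each bit after the leading one, square the running value, then multiply by 15 if the bit is 1 (always reducing mod 16):
  bit 1 = 1 (leading): start with 15.
  bit 2 = 0: square 15^2 = 225 ≡ 1 (mod 16).
  bit 3 = 0: square 1^2 = 1 (mod 16).
  bit 4 = 0: square 1^2 = 1 (mod 16).
Final value: 15^8 ≡ 1 (mod 16).

Final answer: 1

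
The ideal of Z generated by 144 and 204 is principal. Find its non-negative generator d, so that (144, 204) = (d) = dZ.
(144, 204) = (12); d = 12

In the PID Z, (a, b) is generated by gcd(a, b). Compute gcd(204, 144) with the extended Euclidean algorithm, tracking rows (r, s, t) with s·204 + t·144 = r:
  row A: (204, 1, 0)   [1·204 + 0·144 = 204]
  row B: (144, 0, 1)   [0·204 + 1·144 = 144]
  204 = 1·144 + 60   → row C = row A − 1·row B = (60, 1, −1)   [check: 1·204 − 1·144 = 60]
  144 = 2·60 + 24   → row D = row B − 2·row C = (24, −2, 3)   [check: −2·204 + 3·144 = 24]
  60 = 2·24 + 12   → row E = row C − 2·row D = (12, 5, −7)   [check: 5·204 − 7·144 = 12]
  24 = 2·12 + 0   → remainder 0, stop. gcd = 12 (last nonzero row E).
So gcd(144, 204) = 12, with Bézout identity 5·204 − 7·144 = 12. Containment (⊇): the Bézout identity exhibits 12 as an element of (144, 204), giving (12) ⊆ (144, 204). Containment (⊆): since 12 | 144 and 12 | 204 (144 = 12·12, 204 = 12·17), every Z-linear combination of 144 and 204 is divisible by 12, so (144, 204) ⊆ (12). Therefore (144, 204) = (12), d = 12.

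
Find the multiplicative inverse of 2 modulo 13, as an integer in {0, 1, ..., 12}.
Apply the extended Euclidean algorithm to (13, 2), tracking rows (r, s, t) with s·13 + t·2 = r. Each division r_prev = q·r_cur + r_new produces the new row as (previous row) − q·(current row):
  row A: (13, 1, 0)   [1·13 + 0·2 = 13]
  row B: (2, 0, 1)   [0·13 + 1·2 = 2]
  13 = 6·2 + 1   → row C = row A − 6·row B = (1, 1, −6)   [check: 1·13 − 6·2 = 1]
  2 = 2·1 + 0   → remainder 0, stop. gcd = 1 (last nonzero row C).
The gcd is 1, so 2 is invertible mod 13. The last nonzero row gives 1·13 − 6·2 = 1, so t = −6. So 2^(−1) ≡ −6 ≡ 7 (mod 13). Verify: 2 · 7 = 14 ≡ 1 (mod 13). ✓

Final answer: 2^(−1) ≡ 7 (mod 13)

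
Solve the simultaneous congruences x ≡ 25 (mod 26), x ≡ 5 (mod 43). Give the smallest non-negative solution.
The moduli 26, 43 are pairwise coprime, so by the CRT there is a unique solution mod 26·43 = 1118.
Solve by successive substitution. Start with x ≡ 25 (mod 26).
  Combine with x ≡ 5 (mod 43): write x = 25 + 26·t and require 25 + 26·t ≡ 5 (mod 43), i.e. 26·t ≡ 5 − 25 ≡ 23 (mod 43). Since 26^(−1) ≡ 5 (mod 43), t ≡ 5·23 ≡ 29 (mod 43). So x ≡ 25 + 26·29 = 779 (mod 1118).
Unique solution in [0, 1118): x = 779.

Final answer: x ≡ 779 (mod 1118); the representative in [0, 1118) is 779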